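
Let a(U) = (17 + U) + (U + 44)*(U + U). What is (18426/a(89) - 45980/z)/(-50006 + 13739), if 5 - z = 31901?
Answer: -52535003/859626364905 ≈ -6.1114e-5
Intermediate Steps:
z = -31896 (z = 5 - 1*31901 = 5 - 31901 = -31896)
a(U) = 17 + U + 2*U*(44 + U) (a(U) = (17 + U) + (44 + U)*(2*U) = (17 + U) + 2*U*(44 + U) = 17 + U + 2*U*(44 + U))
(18426/a(89) - 45980/z)/(-50006 + 13739) = (18426/(17 + 2*89² + 89*89) - 45980/(-31896))/(-50006 + 13739) = (18426/(17 + 2*7921 + 7921) - 45980*(-1/31896))/(-36267) = (18426/(17 + 15842 + 7921) + 11495/7974)*(-1/36267) = (18426/23780 + 11495/7974)*(-1/36267) = (18426*(1/23780) + 11495/7974)*(-1/36267) = (9213/11890 + 11495/7974)*(-1/36267) = (52535003/23702715)*(-1/36267) = -52535003/859626364905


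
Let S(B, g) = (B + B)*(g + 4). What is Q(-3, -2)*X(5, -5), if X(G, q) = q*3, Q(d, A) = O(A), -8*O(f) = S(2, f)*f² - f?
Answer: 255/4 ≈ 63.750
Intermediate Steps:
S(B, g) = 2*B*(4 + g) (S(B, g) = (2*B)*(4 + g) = 2*B*(4 + g))
O(f) = f/8 - f²*(16 + 4*f)/8 (O(f) = -((2*2*(4 + f))*f² - f)/8 = -((16 + 4*f)*f² - f)/8 = -(f²*(16 + 4*f) - f)/8 = -(-f + f²*(16 + 4*f))/8 = f/8 - f²*(16 + 4*f)/8)
Q(d, A) = -A*(-1 + 4*A*(4 + A))/8
X(G, q) = 3*q
Q(-3, -2)*X(5, -5) = (-⅛*(-2)*(-1 + 4*(-2)*(4 - 2)))*(3*(-5)) = -⅛*(-2)*(-1 + 4*(-2)*2)*(-15) = -⅛*(-2)*(-1 - 16)*(-15) = -⅛*(-2)*(-17)*(-15) = -17/4*(-15) = 255/4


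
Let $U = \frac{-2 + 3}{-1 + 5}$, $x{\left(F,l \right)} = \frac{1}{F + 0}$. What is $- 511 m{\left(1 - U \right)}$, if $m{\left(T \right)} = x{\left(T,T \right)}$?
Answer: $- \frac{2044}{3} \approx -681.33$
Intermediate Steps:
$x{\left(F,l \right)} = \frac{1}{F}$
$U = \frac{1}{4}$ ($U = 1 \cdot \frac{1}{4} = \frac{1}{4} \approx 0.25$)
$m{\left(T \right)} = \frac{1}{T}$
$- 511 m{\left(1 - U \right)} = - \frac{511}{1 - \frac{1}{4}} = - \frac{511}{\frac{3}{4}} = \left(-511\right) \frac{4}{3} = - \frac{2044}{3}$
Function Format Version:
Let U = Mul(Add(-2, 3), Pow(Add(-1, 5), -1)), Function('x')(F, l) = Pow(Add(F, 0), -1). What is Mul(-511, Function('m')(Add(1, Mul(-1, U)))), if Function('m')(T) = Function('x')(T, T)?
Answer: Rational(-2044, 3) ≈ -681.33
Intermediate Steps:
Function('x')(F, l) = Pow(F, -1)
U = Rational(1, 4) (U = Mul(1, Pow(4, -1)) = Mul(1, Rational(1, 4)) = Rational(1, 4) ≈ 0.25000)
Function('m')(T) = Pow(T, -1)
Mul(-511, Function('m')(Add(1, Mul(-1, U)))) = Mul(-511, Pow(Add(1, Mul(-1, Rational(1, 4))), -1)) = Mul(-511, Pow(Add(1, Rational(-1, 4)), -1)) = Mul(-511, Pow(Rational(3, 4), -1)) = Mul(-511, Rational(4, 3)) = Rational(-2044, 3)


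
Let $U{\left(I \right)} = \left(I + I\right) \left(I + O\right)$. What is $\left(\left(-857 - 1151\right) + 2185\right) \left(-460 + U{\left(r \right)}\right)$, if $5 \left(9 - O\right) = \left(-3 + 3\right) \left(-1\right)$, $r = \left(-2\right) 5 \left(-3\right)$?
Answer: $332760$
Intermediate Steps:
$r = 30$ ($r = \left(-10\right) \left(-3\right) = 30$)
$O = 9$ ($O = 9 - \frac{\left(-3 + 3\right) \left(-1\right)}{5} = 9 - \frac{0 \left(-1\right)}{5} = 9 - 0 = 9 + 0 = 9$)
$U{\left(I \right)} = 2 I \left(9 + I\right)$ ($U{\left(I \right)} = \left(I + I\right) \left(I + 9\right) = 2 I \left(9 + I\right)$)
$\left(\left(-857 - 1151\right) + 2185\right) \left(-460 + U{\left(r \right)}\right) = \left(\left(-857 - 1151\right) + 2185\right) \left(-460 + 2 \cdot 30 \left(9 + 30\right)\right) = \left(-2008 + 2185\right) \left(-460 + 2 \cdot 30 \cdot 39\right) = 177 \left(-460 + 2340\right) = 177 \cdot 1880 = 332760$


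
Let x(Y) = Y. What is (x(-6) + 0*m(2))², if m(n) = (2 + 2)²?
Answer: 36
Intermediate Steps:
m(n) = 16 (m(n) = 4² = 16)
(x(-6) + 0*m(2))² = (-6 + 0*16)² = (-6 + 0)² = (-6)² = 36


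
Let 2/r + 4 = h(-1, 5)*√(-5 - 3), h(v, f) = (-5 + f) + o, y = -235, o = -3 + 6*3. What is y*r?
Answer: 235/227 + 3525*I*√2/454 ≈ 1.0352 + 10.98*I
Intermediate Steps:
o = 15 (o = -3 + 18 = 15)
h(v, f) = 10 + f (h(v, f) = (-5 + f) + 15 = 10 + f)
r = 2/(-4 + 30*I*√2) (r = 2/(-4 + (10 + 5)*√(-5 - 3)) = 2/(-4 + 15*√(-8)) = 2/(-4 + 15*(2*I*√2)) = 2/(-4 + 30*I*√2) ≈ -0.0044053 - 0.046725*I)
y*r = -235*(-1/227 - 15*I*√2/454) = 235/227 + 3525*I*√2/454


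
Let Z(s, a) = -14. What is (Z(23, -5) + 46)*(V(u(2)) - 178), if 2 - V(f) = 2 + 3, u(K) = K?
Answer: -5792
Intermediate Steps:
V(f) = -3 (V(f) = 2 - (2 + 3) = 2 - 1*5 = 2 - 5 = -3)
(Z(23, -5) + 46)*(V(u(2)) - 178) = (-14 + 46)*(-3 - 178) = 32*(-181) = -5792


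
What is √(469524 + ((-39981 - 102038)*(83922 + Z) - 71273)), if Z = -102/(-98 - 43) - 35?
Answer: 2*I*√6579093604295/47 ≈ 1.0915e+5*I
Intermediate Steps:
Z = -1611/47 (Z = -102/(-141) - 35 = -1/141*(-102) - 35 = 34/47 - 35 = -1611/47 ≈ -34.277)
√(469524 + ((-39981 - 102038)*(83922 + Z) - 71273)) = √(469524 + ((-39981 - 102038)*(83922 - 1611/47) - 71273)) = √(469524 + (-142019*3942723/47 - 71273)) = √(469524 + (-559941577737/47 - 71273)) = √(469524 - 559944927568/47) = √(-559922859940/47) = 2*I*√6579093604295/47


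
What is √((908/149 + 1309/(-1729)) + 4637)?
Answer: 2*√1571965839743/36803 ≈ 68.135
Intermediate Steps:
√((908/149 + 1309/(-1729)) + 4637) = √((908*(1/149) + 1309*(-1/1729)) + 4637) = √((908/149 - 187/247) + 4637) = √(196413/36803 + 4637) = √(170851924/36803) = 2*√1571965839743/36803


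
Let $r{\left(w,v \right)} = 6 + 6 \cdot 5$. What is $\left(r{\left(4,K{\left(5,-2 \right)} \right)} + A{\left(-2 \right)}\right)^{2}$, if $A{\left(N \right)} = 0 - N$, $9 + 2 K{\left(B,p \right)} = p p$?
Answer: $1444$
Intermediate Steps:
$K{\left(B,p \right)} = - \frac{9}{2} + \frac{p^{2}}{2}$ ($K{\left(B,p \right)} = - \frac{9}{2} + \frac{p p}{2} = - \frac{9}{2} + \frac{p^{2}}{2}$)
$A{\left(N \right)} = - N$
$r{\left(w,v \right)} = 36$ ($r{\left(w,v \right)} = 6 + 30 = 36$)
$\left(r{\left(4,K{\left(5,-2 \right)} \right)} + A{\left(-2 \right)}\right)^{2} = \left(36 - -2\right)^{2} = \left(36 + 2\right)^{2} = 38^{2} = 1444$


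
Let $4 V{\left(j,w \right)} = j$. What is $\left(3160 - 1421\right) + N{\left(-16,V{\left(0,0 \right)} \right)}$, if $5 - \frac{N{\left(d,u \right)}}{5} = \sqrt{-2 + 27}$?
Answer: $1739$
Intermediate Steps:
$V{\left(j,w \right)} = \frac{j}{4}$
$N{\left(d,u \right)} = 0$ ($N{\left(d,u \right)} = 25 - 5 \sqrt{-2 + 27} = 25 - 5 \sqrt{25} = 25 - 25 = 0$)
$\left(3160 - 1421\right) + N{\left(-16,V{\left(0,0 \right)} \right)} = \left(3160 - 1421\right) + 0 = 1739 + 0 = 1739$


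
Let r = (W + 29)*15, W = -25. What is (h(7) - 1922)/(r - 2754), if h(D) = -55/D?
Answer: 4503/6286 ≈ 0.71635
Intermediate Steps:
r = 60 (r = (-25 + 29)*15 = 4*15 = 60)
(h(7) - 1922)/(r - 2754) = (-55/7 - 1922)/(60 - 2754) = (-55*⅐ - 1922)/(-2694) = (-55/7 - 1922)*(-1/2694) = -13509/7*(-1/2694) = 4503/6286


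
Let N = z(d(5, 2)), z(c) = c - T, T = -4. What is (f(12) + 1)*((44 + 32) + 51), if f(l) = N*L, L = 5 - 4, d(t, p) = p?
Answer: 889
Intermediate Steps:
L = 1
z(c) = 4 + c (z(c) = c - 1*(-4) = c + 4 = 4 + c)
N = 6 (N = 4 + 2 = 6)
f(l) = 6 (f(l) = 6*1 = 6)
(f(12) + 1)*((44 + 32) + 51) = (6 + 1)*((44 + 32) + 51) = 7*(76 + 51) = 7*127 = 889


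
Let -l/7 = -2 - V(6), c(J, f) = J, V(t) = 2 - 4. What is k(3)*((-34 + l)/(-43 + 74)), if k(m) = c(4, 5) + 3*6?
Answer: -748/31 ≈ -24.129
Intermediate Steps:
V(t) = -2
l = 0 (l = -7*(-2 - 1*(-2)) = -7*(-2 + 2) = -7*0 = 0)
k(m) = 22 (k(m) = 4 + 3*6 = 4 + 18 = 22)
k(3)*((-34 + l)/(-43 + 74)) = 22*((-34 + 0)/(-43 + 74)) = 22*(-34/31) = -748/31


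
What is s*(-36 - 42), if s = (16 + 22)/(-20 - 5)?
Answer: 2964/25 ≈ 118.56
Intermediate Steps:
s = -38/25 (s = 38/(-25) = 38*(-1/25) = -38/25 ≈ -1.5200)
s*(-36 - 42) = -38*(-36 - 42)/25 = -38/25*(-78) = 2964/25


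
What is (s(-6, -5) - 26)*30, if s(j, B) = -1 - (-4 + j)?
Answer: -510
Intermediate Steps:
s(j, B) = 3 - j (s(j, B) = -1 + (4 - j) = 3 - j)
(s(-6, -5) - 26)*30 = ((3 - 1*(-6)) - 26)*30 = ((3 + 6) - 26)*30 = (9 - 26)*30 = -17*30 = -510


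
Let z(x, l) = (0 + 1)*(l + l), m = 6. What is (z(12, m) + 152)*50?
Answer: 8200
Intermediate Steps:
z(x, l) = 2*l (z(x, l) = 1*(2*l) = 2*l)
(z(12, m) + 152)*50 = (2*6 + 152)*50 = (12 + 152)*50 = 164*50 = 8200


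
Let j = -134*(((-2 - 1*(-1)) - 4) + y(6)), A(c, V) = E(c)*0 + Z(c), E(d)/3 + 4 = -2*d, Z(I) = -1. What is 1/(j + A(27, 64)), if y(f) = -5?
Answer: 1/1339 ≈ 0.00074683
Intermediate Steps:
E(d) = -12 - 6*d (E(d) = -12 + 3*(-2*d) = -12 - 6*d)
A(c, V) = -1 (A(c, V) = (-12 - 6*c)*0 - 1 = 0 - 1 = -1)
j = 1340 (j = -134*(((-2 - 1*(-1)) - 4) - 5) = -134*(((-2 + 1) - 4) - 5) = -134*((-1 - 4) - 5) = -134*(-5 - 5) = -134*(-10) = 1340)
1/(j + A(27, 64)) = 1/(1340 - 1) = 1/1339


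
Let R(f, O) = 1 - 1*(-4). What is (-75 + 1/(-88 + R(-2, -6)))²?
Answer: 38763076/6889 ≈ 5626.8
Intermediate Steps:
R(f, O) = 5 (R(f, O) = 1 + 4 = 5)
(-75 + 1/(-88 + R(-2, -6)))² = (-75 + 1/(-88 + 5))² = (-75 + 1/(-83))² = (-75 - 1/83)² = (-6226/83)² = 38763076/6889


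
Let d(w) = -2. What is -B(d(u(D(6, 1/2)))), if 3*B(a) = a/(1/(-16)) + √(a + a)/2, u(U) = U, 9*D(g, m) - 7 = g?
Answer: -32/3 - I/3 ≈ -10.667 - 0.33333*I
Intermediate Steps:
D(g, m) = 7/9 + g/9
B(a) = -16*a/3 + √2*√a/6 (B(a) = (a/(1/(-16)) + √(a + a)/2)/3 = (a/(-1/16) + √(2*a)*(½))/3 = (a*(-16) + (√2*√a)*(½))/3 = (-16*a + √2*√a/2)/3 = -16*a/3 + √2*√a/6)
-B(d(u(D(6, 1/2)))) = -(-16/3*(-2) + √2*√(-2)/6) = -(32/3 + √2*(I*√2)/6) = -(32/3 + I/3) = -32/3 - I/3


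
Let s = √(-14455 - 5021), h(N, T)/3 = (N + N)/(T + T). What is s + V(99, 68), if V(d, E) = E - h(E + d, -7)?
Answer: 977/7 + 6*I*√541 ≈ 139.57 + 139.56*I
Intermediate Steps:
h(N, T) = 3*N/T (h(N, T) = 3*((N + N)/(T + T)) = 3*((2*N)/((2*T))) = 3*((2*N)*(1/(2*T))) = 3*(N/T) = 3*N/T)
V(d, E) = 3*d/7 + 10*E/7 (V(d, E) = E - 3*(E + d)/(-7) = E - 3*(E + d)*(-1)/7 = E - (-3*E/7 - 3*d/7) = E + (3*E/7 + 3*d/7) = 3*d/7 + 10*E/7)
s = 6*I*√541 (s = √(-19476) = 6*I*√541 ≈ 139.56*I)
s + V(99, 68) = 6*I*√541 + ((3/7)*99 + (10/7)*68) = 6*I*√541 + (297/7 + 680/7) = 6*I*√541 + 977/7 = 977/7 + 6*I*√541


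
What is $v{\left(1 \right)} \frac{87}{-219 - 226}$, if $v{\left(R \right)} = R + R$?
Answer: $- \frac{174}{445} \approx -0.39101$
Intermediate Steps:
$v{\left(R \right)} = 2 R$
$v{\left(1 \right)} \frac{87}{-219 - 226} = 2 \cdot 1 \frac{87}{-219 - 226} = 2 \frac{87}{-219 - 226} = 2 \frac{87}{-445} = 2 \cdot 87 \left(- \frac{1}{445}\right) = 2 \left(- \frac{87}{445}\right) = - \frac{174}{445}$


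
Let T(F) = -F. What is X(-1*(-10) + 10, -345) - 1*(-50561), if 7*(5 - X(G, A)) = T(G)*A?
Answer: 347062/7 ≈ 49580.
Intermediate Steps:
X(G, A) = 5 + A*G/7 (X(G, A) = 5 - (-G)*A/7 = 5 - (-1)*A*G/7 = 5 + A*G/7)
X(-1*(-10) + 10, -345) - 1*(-50561) = (5 + (⅐)*(-345)*(-1*(-10) + 10)) - 1*(-50561) = (5 + (⅐)*(-345)*(10 + 10)) + 50561 = (5 + (⅐)*(-345)*20) + 50561 = (5 - 6900/7) + 50561 = -6865/7 + 50561 = 347062/7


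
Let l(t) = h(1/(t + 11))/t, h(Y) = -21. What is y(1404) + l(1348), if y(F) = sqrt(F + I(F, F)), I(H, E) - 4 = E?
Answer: -21/1348 + 2*sqrt(703) ≈ 53.013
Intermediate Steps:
I(H, E) = 4 + E
l(t) = -21/t
y(F) = sqrt(4 + 2*F) (y(F) = sqrt(F + (4 + F)) = sqrt(4 + 2*F))
y(1404) + l(1348) = sqrt(4 + 2*1404) - 21/1348 = sqrt(4 + 2808) - 21*1/1348 = sqrt(2812) - 21/1348 = 2*sqrt(703) - 21/1348 = -21/1348 + 2*sqrt(703)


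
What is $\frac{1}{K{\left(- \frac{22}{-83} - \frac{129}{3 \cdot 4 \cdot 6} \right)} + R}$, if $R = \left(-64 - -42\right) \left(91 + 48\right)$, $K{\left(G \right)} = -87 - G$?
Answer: $- \frac{1992}{6261799} \approx -0.00031812$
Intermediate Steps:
$R = -3058$ ($R = \left(-64 + 42\right) 139 = \left(-22\right) 139 = -3058$)
$\frac{1}{K{\left(- \frac{22}{-83} - \frac{129}{3 \cdot 4 \cdot 6} \right)} + R} = \frac{1}{\left(-87 - \left(- \frac{22}{-83} - \frac{129}{3 \cdot 4 \cdot 6}\right)\right) - 3058} = \frac{1}{\left(-87 - \left(\left(-22\right) \left(- \frac{1}{83}\right) - \frac{129}{12 \cdot 6}\right)\right) - 3058} = \frac{1}{\left(-87 - \left(\frac{22}{83} - \frac{129}{72}\right)\right) - 3058} = \frac{1}{\left(-87 - \left(\frac{22}{83} - \frac{43}{24}\right)\right) - 3058} = \frac{1}{\left(-87 - - \frac{3041}{1992}\right) - 3058} = \frac{1}{\left(-87 + \frac{3041}{1992}\right) - 3058} = \frac{1}{- \frac{170263}{1992} - 3058} = \frac{1}{- \frac{6261799}{1992}} = - \frac{1992}{6261799}$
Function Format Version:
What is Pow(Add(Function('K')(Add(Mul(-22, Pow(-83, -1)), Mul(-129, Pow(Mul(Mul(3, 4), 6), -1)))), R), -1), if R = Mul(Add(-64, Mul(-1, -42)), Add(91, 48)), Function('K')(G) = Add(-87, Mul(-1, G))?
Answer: Rational(-1992, 6261799) ≈ -0.00031812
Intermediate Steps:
R = -3058 (R = Mul(Add(-64, 42), 139) = Mul(-22, 139) = -3058)
Pow(Add(Function('K')(Add(Mul(-22, Pow(-83, -1)), Mul(-129, Pow(Mul(Mul(3, 4), 6), -1)))), R), -1) = Pow(Add(Add(-87, Mul(-1, Add(Mul(-22, Pow(-83, -1)), Mul(-129, Pow(Mul(Mul(3, 4), 6), -1))))), -3058), -1) = Pow(Add(Add(-87, Mul(-1, Add(Mul(-22, Rational(-1, 83)), Mul(-129, Pow(Mul(12, 6), -1))))), -3058), -1) = Pow(Add(Add(-87, Mul(-1, Add(Rational(22, 83), Mul(-129, Pow(72, -1))))), -3058), -1) = Pow(Add(Add(-87, Mul(-1, Add(Rational(22, 83), Mul(-129, Rational(1, 72))))), -3058), -1) = Pow(Add(Add(-87, Mul(-1, Add(Rational(22, 83), Rational(-43, 24)))), -3058), -1) = Pow(Add(Add(-87, Mul(-1, Rational(-3041, 1992))), -3058), -1) = Pow(Add(Add(-87, Rational(3041, 1992)), -3058), -1) = Pow(Add(Rational(-170263, 1992), -3058), -1) = Pow(Rational(-6261799, 1992), -1) = Rational(-1992, 6261799)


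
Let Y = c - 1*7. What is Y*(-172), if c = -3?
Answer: 1720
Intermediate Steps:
Y = -10 (Y = -3 - 1*7 = -3 - 7 = -10)
Y*(-172) = -10*(-172) = 1720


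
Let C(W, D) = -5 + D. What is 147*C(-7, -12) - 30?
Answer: -2529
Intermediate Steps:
147*C(-7, -12) - 30 = 147*(-5 - 12) - 30 = 147*(-17) - 30 = -2499 - 30 = -2529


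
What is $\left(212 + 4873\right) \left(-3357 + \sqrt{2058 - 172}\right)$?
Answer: $-17070345 + 5085 \sqrt{1886} \approx -1.685 \cdot 10^{7}$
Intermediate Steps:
$\left(212 + 4873\right) \left(-3357 + \sqrt{2058 - 172}\right) = 5085 \left(-3357 + \sqrt{1886}\right) = -17070345 + 5085 \sqrt{1886}$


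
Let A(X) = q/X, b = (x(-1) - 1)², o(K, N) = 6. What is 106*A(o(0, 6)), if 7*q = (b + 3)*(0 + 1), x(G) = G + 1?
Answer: 212/21 ≈ 10.095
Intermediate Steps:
x(G) = 1 + G
b = 1 (b = ((1 - 1) - 1)² = (0 - 1)² = (-1)² = 1)
q = 4/7 (q = ((1 + 3)*(0 + 1))/7 = (4*1)/7 = (⅐)*4 = 4/7 ≈ 0.57143)
A(X) = 4/(7*X)
106*A(o(0, 6)) = 106*((4/7)/6) = 106*((4/7)*(⅙)) = 106*(2/21) = 212/21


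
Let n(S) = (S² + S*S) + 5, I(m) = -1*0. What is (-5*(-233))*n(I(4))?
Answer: 5825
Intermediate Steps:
I(m) = 0
n(S) = 5 + 2*S² (n(S) = (S² + S²) + 5 = 2*S² + 5 = 5 + 2*S²)
(-5*(-233))*n(I(4)) = (-5*(-233))*(5 + 2*0²) = 1165*(5 + 2*0) = 1165*(5 + 0) = 1165*5 = 5825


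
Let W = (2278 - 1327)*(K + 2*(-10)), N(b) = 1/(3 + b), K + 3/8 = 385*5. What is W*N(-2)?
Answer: 14490387/8 ≈ 1.8113e+6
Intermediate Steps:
K = 15397/8 (K = -3/8 + 385*5 = -3/8 + 1925 = 15397/8 ≈ 1924.6)
W = 14490387/8 (W = (2278 - 1327)*(15397/8 + 2*(-10)) = 951*(15397/8 - 20) = 951*(15237/8) = 14490387/8 ≈ 1.8113e+6)
W*N(-2) = 14490387/(8*(3 - 2)) = (14490387/8)/1 = (14490387/8)*1 = 14490387/8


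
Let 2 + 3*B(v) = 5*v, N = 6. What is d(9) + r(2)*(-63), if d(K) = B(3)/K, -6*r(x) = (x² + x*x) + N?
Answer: 3982/27 ≈ 147.48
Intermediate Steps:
B(v) = -⅔ + 5*v/3 (B(v) = -⅔ + (5*v)/3 = -⅔ + 5*v/3)
r(x) = -1 - x²/3 (r(x) = -((x² + x*x) + 6)/6 = -((x² + x²) + 6)/6 = -(2*x² + 6)/6 = -(6 + 2*x²)/6 = -1 - x²/3)
d(K) = 13/(3*K) (d(K) = (-⅔ + (5/3)*3)/K = (-⅔ + 5)/K = 13/(3*K))
d(9) + r(2)*(-63) = (13/3)/9 + (-1 - ⅓*2²)*(-63) = (13/3)*(⅑) + (-1 - ⅓*4)*(-63) = 13/27 + (-1 - 4/3)*(-63) = 13/27 - 7/3*(-63) = 13/27 + 147 = 3982/27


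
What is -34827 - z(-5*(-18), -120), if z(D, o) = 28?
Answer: -34855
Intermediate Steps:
-34827 - z(-5*(-18), -120) = -34827 - 1*28 = -34827 - 28 = -34855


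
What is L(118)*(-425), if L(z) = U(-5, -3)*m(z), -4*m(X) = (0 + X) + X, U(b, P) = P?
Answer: -75225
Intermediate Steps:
m(X) = -X/2 (m(X) = -((0 + X) + X)/4 = -(X + X)/4 = -X/2)
L(z) = 3*z/2 (L(z) = -(-3)*z/2 = 3*z/2)
L(118)*(-425) = ((3/2)*118)*(-425) = 177*(-425) = -75225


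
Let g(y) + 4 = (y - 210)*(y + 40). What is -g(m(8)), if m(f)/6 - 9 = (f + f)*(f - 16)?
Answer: -622772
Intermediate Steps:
m(f) = 54 + 12*f*(-16 + f) (m(f) = 54 + 6*((f + f)*(f - 16)) = 54 + 6*((2*f)*(-16 + f)) = 54 + 6*(2*f*(-16 + f)) = 54 + 12*f*(-16 + f))
g(y) = -4 + (-210 + y)*(40 + y) (g(y) = -4 + (y - 210)*(y + 40) = -4 + (-210 + y)*(40 + y))
-g(m(8)) = -(-8404 + (54 - 192*8 + 12*8²)² - 170*(54 - 192*8 + 12*8²)) = -(-8404 + (54 - 1536 + 12*64)² - 170*(54 - 1536 + 12*64)) = -(-8404 + (54 - 1536 + 768)² - 170*(54 - 1536 + 768)) = -(-8404 + (-714)² - 170*(-714)) = -(-8404 + 509796 + 121380) = -1*622772 = -622772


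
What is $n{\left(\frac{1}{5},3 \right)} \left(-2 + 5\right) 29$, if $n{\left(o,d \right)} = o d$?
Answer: $\frac{261}{5} \approx 52.2$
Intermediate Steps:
$n{\left(o,d \right)} = d o$
$n{\left(\frac{1}{5},3 \right)} \left(-2 + 5\right) 29 = \frac{3}{5} \left(-2 + 5\right) 29 = 3 \cdot \frac{1}{5} \cdot 3 \cdot 29 = \frac{3}{5} \cdot 3 \cdot 29 = \frac{9}{5} \cdot 29 = \frac{261}{5}$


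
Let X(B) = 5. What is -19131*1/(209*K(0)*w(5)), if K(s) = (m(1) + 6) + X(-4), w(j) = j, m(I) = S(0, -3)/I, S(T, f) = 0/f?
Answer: -19131/11495 ≈ -1.6643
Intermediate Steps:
S(T, f) = 0
m(I) = 0 (m(I) = 0/I = 0)
K(s) = 11 (K(s) = (0 + 6) + 5 = 6 + 5 = 11)
-19131*1/(209*K(0)*w(5)) = -19131/((11*(5*11))*19) = -19131/((11*55)*19) = -19131/(605*19) = -19131/11495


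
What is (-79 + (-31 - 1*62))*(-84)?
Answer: 14448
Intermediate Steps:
(-79 + (-31 - 1*62))*(-84) = (-79 + (-31 - 62))*(-84) = (-79 - 93)*(-84) = -172*(-84) = 14448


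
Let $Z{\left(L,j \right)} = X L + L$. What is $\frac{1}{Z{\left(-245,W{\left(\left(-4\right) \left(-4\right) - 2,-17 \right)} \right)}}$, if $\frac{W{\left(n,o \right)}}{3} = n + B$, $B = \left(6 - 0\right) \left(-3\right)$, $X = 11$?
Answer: $- \frac{1}{2940} \approx -0.00034014$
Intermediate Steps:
$B = -18$ ($B = \left(6 + \left(-5 + 5\right)\right) \left(-3\right) = \left(6 + 0\right) \left(-3\right) = 6 \left(-3\right) = -18$)
$W{\left(n,o \right)} = -54 + 3 n$ ($W{\left(n,o \right)} = 3 \left(n - 18\right) = 3 \left(-18 + n\right) = -54 + 3 n$)
$Z{\left(L,j \right)} = 12 L$ ($Z{\left(L,j \right)} = 11 L + L = 12 L$)
$\frac{1}{Z{\left(-245,W{\left(\left(-4\right) \left(-4\right) - 2,-17 \right)} \right)}} = \frac{1}{12 \left(-245\right)} = \frac{1}{-2940} = - \frac{1}{2940}$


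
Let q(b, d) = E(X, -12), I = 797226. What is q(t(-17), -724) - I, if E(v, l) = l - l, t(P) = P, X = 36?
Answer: -797226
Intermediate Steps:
E(v, l) = 0
q(b, d) = 0
q(t(-17), -724) - I = 0 - 1*797226 = 0 - 797226 = -797226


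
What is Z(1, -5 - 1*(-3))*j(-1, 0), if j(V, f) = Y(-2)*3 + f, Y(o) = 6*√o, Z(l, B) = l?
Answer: 18*I*√2 ≈ 25.456*I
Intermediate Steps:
j(V, f) = f + 18*I*√2 (j(V, f) = (6*√(-2))*3 + f = (6*(I*√2))*3 + f = (6*I*√2)*3 + f = 18*I*√2 + f = f + 18*I*√2)
Z(1, -5 - 1*(-3))*j(-1, 0) = 1*(0 + 18*I*√2) = 1*(18*I*√2) = 18*I*√2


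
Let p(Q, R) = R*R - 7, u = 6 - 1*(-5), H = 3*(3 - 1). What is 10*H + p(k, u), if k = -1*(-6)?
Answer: 174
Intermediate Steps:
k = 6
H = 6 (H = 3*2 = 6)
u = 11 (u = 6 + 5 = 11)
p(Q, R) = -7 + R**2 (p(Q, R) = R**2 - 7 = -7 + R**2)
10*H + p(k, u) = 10*6 + (-7 + 11**2) = 60 + (-7 + 121) = 60 + 114 = 174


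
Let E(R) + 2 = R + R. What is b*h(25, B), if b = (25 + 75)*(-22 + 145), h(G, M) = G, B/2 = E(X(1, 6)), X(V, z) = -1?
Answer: 307500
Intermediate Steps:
E(R) = -2 + 2*R (E(R) = -2 + (R + R) = -2 + 2*R)
B = -8 (B = 2*(-2 + 2*(-1)) = 2*(-2 - 2) = 2*(-4) = -8)
b = 12300 (b = 100*123 = 12300)
b*h(25, B) = 12300*25 = 307500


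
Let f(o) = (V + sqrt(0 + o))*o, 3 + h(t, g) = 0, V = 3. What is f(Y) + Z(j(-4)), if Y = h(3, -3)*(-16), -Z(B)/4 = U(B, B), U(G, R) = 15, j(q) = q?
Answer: 84 + 192*sqrt(3) ≈ 416.55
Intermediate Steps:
h(t, g) = -3 (h(t, g) = -3 + 0 = -3)
Z(B) = -60 (Z(B) = -4*15 = -60)
Y = 48 (Y = -3*(-16) = 48)
f(o) = o*(3 + sqrt(o)) (f(o) = (3 + sqrt(0 + o))*o = (3 + sqrt(o))*o = o*(3 + sqrt(o)))
f(Y) + Z(j(-4)) = (48**(3/2) + 3*48) - 60 = (192*sqrt(3) + 144) - 60 = (144 + 192*sqrt(3)) - 60 = 84 + 192*sqrt(3)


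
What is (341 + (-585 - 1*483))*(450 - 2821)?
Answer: 1723717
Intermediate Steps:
(341 + (-585 - 1*483))*(450 - 2821) = (341 + (-585 - 483))*(-2371) = (341 - 1068)*(-2371) = -727*(-2371) = 1723717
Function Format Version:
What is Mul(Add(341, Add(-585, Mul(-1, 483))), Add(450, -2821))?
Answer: 1723717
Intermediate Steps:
Mul(Add(341, Add(-585, Mul(-1, 483))), Add(450, -2821)) = Mul(Add(341, Add(-585, -483)), -2371) = Mul(Add(341, -1068), -2371) = Mul(-727, -2371) = 1723717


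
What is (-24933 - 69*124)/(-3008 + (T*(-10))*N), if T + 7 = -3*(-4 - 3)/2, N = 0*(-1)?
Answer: 33489/3008 ≈ 11.133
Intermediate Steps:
N = 0
T = 7/2 (T = -7 - 3*(-4 - 3)/2 = -7 - 3*(-7)*(½) = -7 + 21*(½) = -7 + 21/2 = 7/2 ≈ 3.5000)
(-24933 - 69*124)/(-3008 + (T*(-10))*N) = (-24933 - 69*124)/(-3008 + ((7/2)*(-10))*0) = (-24933 - 8556)/(-3008 - 35*0) = -33489/(-3008 + 0) = -33489/(-3008) = -33489*(-1/3008) = 33489/3008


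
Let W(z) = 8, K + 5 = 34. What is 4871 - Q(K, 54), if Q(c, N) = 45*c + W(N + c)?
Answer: 3558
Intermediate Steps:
K = 29 (K = -5 + 34 = 29)
Q(c, N) = 8 + 45*c (Q(c, N) = 45*c + 8 = 8 + 45*c)
4871 - Q(K, 54) = 4871 - (8 + 45*29) = 4871 - (8 + 1305) = 4871 - 1*1313 = 4871 - 1313 = 3558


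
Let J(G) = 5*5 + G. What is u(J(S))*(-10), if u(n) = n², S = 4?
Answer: -8410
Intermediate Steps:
J(G) = 25 + G
u(J(S))*(-10) = (25 + 4)²*(-10) = 29²*(-10) = 841*(-10) = -8410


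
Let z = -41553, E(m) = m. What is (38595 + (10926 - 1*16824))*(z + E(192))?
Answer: -1352380617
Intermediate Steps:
(38595 + (10926 - 1*16824))*(z + E(192)) = (38595 + (10926 - 1*16824))*(-41553 + 192) = (38595 + (10926 - 16824))*(-41361) = (38595 - 5898)*(-41361) = 32697*(-41361) = -1352380617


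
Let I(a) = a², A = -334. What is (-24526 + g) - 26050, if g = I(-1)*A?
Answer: -50910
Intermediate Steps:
g = -334 (g = (-1)²*(-334) = 1*(-334) = -334)
(-24526 + g) - 26050 = (-24526 - 334) - 26050 = -24860 - 26050 = -50910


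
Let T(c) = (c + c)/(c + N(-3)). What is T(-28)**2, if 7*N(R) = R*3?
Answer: 153664/42025 ≈ 3.6565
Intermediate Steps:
N(R) = 3*R/7 (N(R) = (R*3)/7 = (3*R)/7 = 3*R/7)
T(c) = 2*c/(-9/7 + c) (T(c) = (c + c)/(c + (3/7)*(-3)) = (2*c)/(c - 9/7) = (2*c)/(-9/7 + c) = 2*c/(-9/7 + c))
T(-28)**2 = (14*(-28)/(-9 + 7*(-28)))**2 = (14*(-28)/(-9 - 196))**2 = (14*(-28)/(-205))**2 = (14*(-28)*(-1/205))**2 = (392/205)**2 = 153664/42025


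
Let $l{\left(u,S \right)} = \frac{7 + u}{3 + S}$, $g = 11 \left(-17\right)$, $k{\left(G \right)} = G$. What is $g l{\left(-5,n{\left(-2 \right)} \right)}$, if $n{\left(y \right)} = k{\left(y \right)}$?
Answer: $-374$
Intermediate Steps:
$g = -187$
$n{\left(y \right)} = y$
$l{\left(u,S \right)} = \frac{7 + u}{3 + S}$
$g l{\left(-5,n{\left(-2 \right)} \right)} = - 187 \frac{7 - 5}{3 - 2} = - 187 \cdot 1^{-1} \cdot 2 = - 187 \cdot 1 \cdot 2 = \left(-187\right) 2 = -374$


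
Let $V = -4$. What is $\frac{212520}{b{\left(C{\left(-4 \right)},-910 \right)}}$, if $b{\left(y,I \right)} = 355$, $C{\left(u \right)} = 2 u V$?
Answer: $\frac{42504}{71} \approx 598.65$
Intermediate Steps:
$C{\left(u \right)} = - 8 u$ ($C{\left(u \right)} = 2 u \left(-4\right) = - 8 u$)
$\frac{212520}{b{\left(C{\left(-4 \right)},-910 \right)}} = \frac{212520}{355} = 212520 \cdot \frac{1}{355} = \frac{42504}{71}$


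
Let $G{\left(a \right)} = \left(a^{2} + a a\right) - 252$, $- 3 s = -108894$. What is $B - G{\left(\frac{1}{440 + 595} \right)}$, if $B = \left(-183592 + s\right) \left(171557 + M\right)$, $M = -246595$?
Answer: $\frac{11839872236774398}{1071225} \approx 1.1053 \cdot 10^{10}$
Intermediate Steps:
$s = 36298$ ($s = \left(- \frac{1}{3}\right) \left(-108894\right) = 36298$)
$B = 11052647172$ ($B = \left(-183592 + 36298\right) \left(171557 - 246595\right) = \left(-147294\right) \left(-75038\right) = 11052647172$)
$G{\left(a \right)} = -252 + 2 a^{2}$ ($G{\left(a \right)} = \left(a^{2} + a^{2}\right) - 252 = 2 a^{2} - 252 = -252 + 2 a^{2}$)
$B - G{\left(\frac{1}{440 + 595} \right)} = 11052647172 - \left(-252 + 2 \left(\frac{1}{440 + 595}\right)^{2}\right) = 11052647172 - \left(-252 + 2 \left(\frac{1}{1035}\right)^{2}\right) = 11052647172 - \left(-252 + \frac{2}{1071225}\right) = 11052647172 - - \frac{269948698}{1071225} = 11052647172 + \frac{269948698}{1071225} = \frac{11839872236774398}{1071225}$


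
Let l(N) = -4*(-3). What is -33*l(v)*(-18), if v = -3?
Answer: 7128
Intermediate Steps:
l(N) = 12
-33*l(v)*(-18) = -33*12*(-18) = -396*(-18) = 7128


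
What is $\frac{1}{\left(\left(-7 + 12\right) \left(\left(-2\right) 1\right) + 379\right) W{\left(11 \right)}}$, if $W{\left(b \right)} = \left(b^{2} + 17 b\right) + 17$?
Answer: $\frac{1}{119925} \approx 8.3385 \cdot 10^{-6}$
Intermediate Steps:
$W{\left(b \right)} = 17 + b^{2} + 17 b$
$\frac{1}{\left(\left(-7 + 12\right) \left(\left(-2\right) 1\right) + 379\right) W{\left(11 \right)}} = \frac{1}{\left(\left(-7 + 12\right) \left(\left(-2\right) 1\right) + 379\right) \left(17 + 11^{2} + 17 \cdot 11\right)} = \frac{1}{\left(5 \left(-2\right) + 379\right) \left(17 + 121 + 187\right)} = \frac{1}{\left(-10 + 379\right) 325} = \frac{1}{369 \cdot 325} = \frac{1}{119925}$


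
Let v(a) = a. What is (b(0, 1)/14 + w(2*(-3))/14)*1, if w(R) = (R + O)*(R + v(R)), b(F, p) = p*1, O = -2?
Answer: 97/14 ≈ 6.9286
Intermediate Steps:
b(F, p) = p
w(R) = 2*R*(-2 + R) (w(R) = (R - 2)*(R + R) = (-2 + R)*(2*R) = 2*R*(-2 + R))
(b(0, 1)/14 + w(2*(-3))/14)*1 = (1/14 + (2*(2*(-3))*(-2 + 2*(-3)))/14)*1 = (1*(1/14) + (2*(-6)*(-2 - 6))*(1/14))*1 = (1/14 + (2*(-6)*(-8))*(1/14))*1 = (1/14 + 96*(1/14))*1 = (1/14 + 48/7)*1 = (97/14)*1 = 97/14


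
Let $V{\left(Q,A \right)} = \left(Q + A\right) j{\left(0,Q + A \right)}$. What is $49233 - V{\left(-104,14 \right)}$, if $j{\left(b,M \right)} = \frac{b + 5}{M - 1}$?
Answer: $\frac{4479753}{91} \approx 49228.0$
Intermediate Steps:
$j{\left(b,M \right)} = \frac{5 + b}{-1 + M}$
$V{\left(Q,A \right)} = \frac{5 \left(A + Q\right)}{-1 + A + Q}$ ($V{\left(Q,A \right)} = \left(Q + A\right) \frac{5 + 0}{-1 + \left(Q + A\right)} = \left(A + Q\right) \frac{1}{-1 + \left(A + Q\right)} 5 = \left(A + Q\right) \frac{1}{-1 + A + Q} 5 = \left(A + Q\right) \frac{5}{-1 + A + Q} = \frac{5 \left(A + Q\right)}{-1 + A + Q}$)
$49233 - V{\left(-104,14 \right)} = 49233 - \frac{5 \left(14 - 104\right)}{-1 + 14 - 104} = 49233 - 5 \frac{1}{-91} \left(-90\right) = 49233 - 5 \left(- \frac{1}{91}\right) \left(-90\right) = 49233 - \frac{450}{91} = \frac{4479753}{91}$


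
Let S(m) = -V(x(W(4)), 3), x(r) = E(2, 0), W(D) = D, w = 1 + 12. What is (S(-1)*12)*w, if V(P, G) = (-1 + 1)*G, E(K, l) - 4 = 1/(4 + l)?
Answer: 0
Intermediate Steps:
w = 13
E(K, l) = 4 + 1/(4 + l)
x(r) = 17/4 (x(r) = (17 + 4*0)/(4 + 0) = (17 + 0)/4 = (¼)*17 = 17/4)
V(P, G) = 0 (V(P, G) = 0*G = 0)
S(m) = 0 (S(m) = -1*0 = 0)
(S(-1)*12)*w = (0*12)*13 = 0*13 = 0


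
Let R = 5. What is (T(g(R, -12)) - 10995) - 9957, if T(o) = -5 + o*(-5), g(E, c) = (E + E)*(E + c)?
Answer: -20607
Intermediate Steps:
g(E, c) = 2*E*(E + c) (g(E, c) = (2*E)*(E + c) = 2*E*(E + c))
T(o) = -5 - 5*o
(T(g(R, -12)) - 10995) - 9957 = ((-5 - 10*5*(5 - 12)) - 10995) - 9957 = ((-5 - 10*5*(-7)) - 10995) - 9957 = ((-5 - 5*(-70)) - 10995) - 9957 = ((-5 + 350) - 10995) - 9957 = (345 - 10995) - 9957 = -10650 - 9957 = -20607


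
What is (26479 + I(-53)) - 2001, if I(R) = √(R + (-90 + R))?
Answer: 24478 + 14*I ≈ 24478.0 + 14.0*I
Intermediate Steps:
I(R) = √(-90 + 2*R)
(26479 + I(-53)) - 2001 = (26479 + √(-90 + 2*(-53))) - 2001 = (26479 + √(-90 - 106)) - 2001 = (26479 + √(-196)) - 2001 = (26479 + 14*I) - 2001 = 24478 + 14*I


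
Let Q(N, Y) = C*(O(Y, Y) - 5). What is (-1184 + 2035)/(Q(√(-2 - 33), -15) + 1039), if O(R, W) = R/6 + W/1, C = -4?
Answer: 851/1129 ≈ 0.75376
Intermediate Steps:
O(R, W) = W + R/6 (O(R, W) = R*(⅙) + W*1 = R/6 + W = W + R/6)
Q(N, Y) = 20 - 14*Y/3 (Q(N, Y) = -4*((Y + Y/6) - 5) = -4*(7*Y/6 - 5) = -4*(-5 + 7*Y/6) = 20 - 14*Y/3)
(-1184 + 2035)/(Q(√(-2 - 33), -15) + 1039) = (-1184 + 2035)/((20 - 14/3*(-15)) + 1039) = 851/((20 + 70) + 1039) = 851/(90 + 1039) = 851/1129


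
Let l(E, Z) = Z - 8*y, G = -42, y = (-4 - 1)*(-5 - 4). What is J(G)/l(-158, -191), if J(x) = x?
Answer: 42/551 ≈ 0.076225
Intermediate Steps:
y = 45 (y = -5*(-9) = 45)
l(E, Z) = -360 + Z (l(E, Z) = Z - 8*45 = Z - 360 = -360 + Z)
J(G)/l(-158, -191) = -42/(-360 - 191) = -42/(-551) = -42*(-1/551) = 42/551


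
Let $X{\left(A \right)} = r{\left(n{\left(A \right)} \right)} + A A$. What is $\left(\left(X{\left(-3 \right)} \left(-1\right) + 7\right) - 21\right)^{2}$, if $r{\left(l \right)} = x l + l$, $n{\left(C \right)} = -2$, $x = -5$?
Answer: $961$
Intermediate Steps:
$r{\left(l \right)} = - 4 l$ ($r{\left(l \right)} = - 5 l + l = - 4 l$)
$X{\left(A \right)} = 8 + A^{2}$ ($X{\left(A \right)} = \left(-4\right) \left(-2\right) + A A = 8 + A^{2}$)
$\left(\left(X{\left(-3 \right)} \left(-1\right) + 7\right) - 21\right)^{2} = \left(\left(\left(8 + \left(-3\right)^{2}\right) \left(-1\right) + 7\right) - 21\right)^{2} = \left(\left(\left(8 + 9\right) \left(-1\right) + 7\right) - 21\right)^{2} = \left(\left(17 \left(-1\right) + 7\right) - 21\right)^{2} = \left(\left(-17 + 7\right) - 21\right)^{2} = \left(-10 - 21\right)^{2} = \left(-31\right)^{2} = 961$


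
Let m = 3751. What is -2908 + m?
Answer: 843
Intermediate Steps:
-2908 + m = -2908 + 3751 = 843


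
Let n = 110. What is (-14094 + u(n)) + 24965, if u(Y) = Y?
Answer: 10981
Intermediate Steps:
(-14094 + u(n)) + 24965 = (-14094 + 110) + 24965 = -13984 + 24965 = 10981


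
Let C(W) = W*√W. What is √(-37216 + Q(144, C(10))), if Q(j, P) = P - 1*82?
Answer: √(-37298 + 10*√10) ≈ 193.04*I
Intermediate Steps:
C(W) = W^(3/2)
Q(j, P) = -82 + P (Q(j, P) = P - 82 = -82 + P)
√(-37216 + Q(144, C(10))) = √(-37216 + (-82 + 10^(3/2))) = √(-37216 + (-82 + 10*√10)) = √(-37298 + 10*√10)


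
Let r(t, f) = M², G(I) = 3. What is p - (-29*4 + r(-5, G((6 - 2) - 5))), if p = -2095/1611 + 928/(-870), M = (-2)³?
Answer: 399793/8055 ≈ 49.633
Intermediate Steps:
M = -8
r(t, f) = 64 (r(t, f) = (-8)² = 64)
p = -19067/8055 (p = -2095*1/1611 + 928*(-1/870) = -2095/1611 - 16/15 = -19067/8055 ≈ -2.3671)
p - (-29*4 + r(-5, G((6 - 2) - 5))) = -19067/8055 - (-29*4 + 64) = -19067/8055 - (-116 + 64) = -19067/8055 - 1*(-52) = -19067/8055 + 52 = 399793/8055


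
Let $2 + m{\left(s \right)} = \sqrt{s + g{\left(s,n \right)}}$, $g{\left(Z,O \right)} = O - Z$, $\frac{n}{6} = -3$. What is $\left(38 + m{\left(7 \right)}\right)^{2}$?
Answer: $1278 + 216 i \sqrt{2} \approx 1278.0 + 305.47 i$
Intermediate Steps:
$n = -18$ ($n = 6 \left(-3\right) = -18$)
$m{\left(s \right)} = -2 + 3 i \sqrt{2}$ ($m{\left(s \right)} = -2 + \sqrt{s - \left(18 + s\right)} = -2 + \sqrt{-18} = -2 + 3 i \sqrt{2}$)
$\left(38 + m{\left(7 \right)}\right)^{2} = \left(38 - \left(2 - 3 i \sqrt{2}\right)\right)^{2} = \left(36 + 3 i \sqrt{2}\right)^{2}$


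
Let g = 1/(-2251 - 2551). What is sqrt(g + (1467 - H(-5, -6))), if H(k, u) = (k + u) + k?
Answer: sqrt(14242730)/98 ≈ 38.510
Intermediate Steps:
H(k, u) = u + 2*k
g = -1/4802 (g = 1/(-4802) = -1/4802 ≈ -0.00020825)
sqrt(g + (1467 - H(-5, -6))) = sqrt(-1/4802 + (1467 - (-6 + 2*(-5)))) = sqrt(-1/4802 + (1467 - (-6 - 10))) = sqrt(-1/4802 + (1467 - 1*(-16))) = sqrt(-1/4802 + (1467 + 16)) = sqrt(-1/4802 + 1483) = sqrt(7121365/4802) = sqrt(14242730)/98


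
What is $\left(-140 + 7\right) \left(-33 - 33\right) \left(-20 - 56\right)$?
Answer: $-667128$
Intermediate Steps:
$\left(-140 + 7\right) \left(-33 - 33\right) \left(-20 - 56\right) = - 133 \left(\left(-66\right) \left(-76\right)\right) = \left(-133\right) 5016 = -667128$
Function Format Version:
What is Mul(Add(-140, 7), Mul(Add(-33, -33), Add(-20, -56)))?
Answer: -667128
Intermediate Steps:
Mul(Add(-140, 7), Mul(Add(-33, -33), Add(-20, -56))) = Mul(-133, Mul(-66, -76)) = Mul(-133, 5016) = -667128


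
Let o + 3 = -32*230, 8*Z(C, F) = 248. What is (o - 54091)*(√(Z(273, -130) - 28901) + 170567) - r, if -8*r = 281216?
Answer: -10481989266 - 61454*I*√28870 ≈ -1.0482e+10 - 1.0442e+7*I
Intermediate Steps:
r = -35152 (r = -⅛*281216 = -35152)
Z(C, F) = 31 (Z(C, F) = (⅛)*248 = 31)
o = -7363 (o = -3 - 32*230 = -3 - 7360 = -7363)
(o - 54091)*(√(Z(273, -130) - 28901) + 170567) - r = (-7363 - 54091)*(√(31 - 28901) + 170567) - 1*(-35152) = -61454*(√(-28870) + 170567) + 35152 = -61454*(I*√28870 + 170567) + 35152 = -61454*(170567 + I*√28870) + 35152 = (-10482024418 - 61454*I*√28870) + 35152 = -10481989266 - 61454*I*√28870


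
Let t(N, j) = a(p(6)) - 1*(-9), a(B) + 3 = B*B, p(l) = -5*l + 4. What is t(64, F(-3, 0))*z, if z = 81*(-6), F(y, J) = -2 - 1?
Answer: -331452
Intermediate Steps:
p(l) = 4 - 5*l
F(y, J) = -3
a(B) = -3 + B² (a(B) = -3 + B*B = -3 + B²)
z = -486
t(N, j) = 682 (t(N, j) = (-3 + (4 - 5*6)²) - 1*(-9) = (-3 + (4 - 30)²) + 9 = (-3 + (-26)²) + 9 = (-3 + 676) + 9 = 673 + 9 = 682)
t(64, F(-3, 0))*z = 682*(-486) = -331452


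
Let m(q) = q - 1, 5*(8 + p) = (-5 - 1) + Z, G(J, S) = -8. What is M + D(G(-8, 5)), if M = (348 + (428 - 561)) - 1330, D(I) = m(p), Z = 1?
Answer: -1125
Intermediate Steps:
p = -9 (p = -8 + ((-5 - 1) + 1)/5 = -8 + (-6 + 1)/5 = -8 + (⅕)*(-5) = -8 - 1 = -9)
m(q) = -1 + q
D(I) = -10 (D(I) = -1 - 9 = -10)
M = -1115 (M = (348 - 133) - 1330 = 215 - 1330 = -1115)
M + D(G(-8, 5)) = -1115 - 10 = -1125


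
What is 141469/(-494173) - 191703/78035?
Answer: -105773980034/38562790055 ≈ -2.7429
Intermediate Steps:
141469/(-494173) - 191703/78035 = 141469*(-1/494173) - 191703*1/78035 = -141469/494173 - 191703/78035 = -105773980034/38562790055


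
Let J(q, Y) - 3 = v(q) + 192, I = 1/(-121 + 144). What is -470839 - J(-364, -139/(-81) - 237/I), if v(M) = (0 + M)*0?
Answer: -471034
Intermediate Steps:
I = 1/23 ≈ 0.043478
v(M) = 0 (v(M) = M*0 = 0)
J(q, Y) = 195 (J(q, Y) = 3 + (0 + 192) = 3 + 192 = 195)
-470839 - J(-364, -139/(-81) - 237/I) = -470839 - 1*195 = -470839 - 195 = -471034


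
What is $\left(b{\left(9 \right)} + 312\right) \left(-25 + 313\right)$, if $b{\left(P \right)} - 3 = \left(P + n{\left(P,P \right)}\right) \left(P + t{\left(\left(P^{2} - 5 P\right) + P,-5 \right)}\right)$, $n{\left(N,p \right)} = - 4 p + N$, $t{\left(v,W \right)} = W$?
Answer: $69984$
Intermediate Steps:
$n{\left(N,p \right)} = N - 4 p$
$b{\left(P \right)} = 3 - 2 P \left(-5 + P\right)$ ($b{\left(P \right)} = 3 + \left(P + \left(P - 4 P\right)\right) \left(P - 5\right) = 3 + \left(P - 3 P\right) \left(-5 + P\right) = 3 + - 2 P \left(-5 + P\right) = 3 - 2 P \left(-5 + P\right)$)
$\left(b{\left(9 \right)} + 312\right) \left(-25 + 313\right) = \left(\left(3 - 2 \cdot 9^{2} + 10 \cdot 9\right) + 312\right) \left(-25 + 313\right) = \left(\left(3 - 162 + 90\right) + 312\right) 288 = \left(-69 + 312\right) 288 = 243 \cdot 288 = 69984$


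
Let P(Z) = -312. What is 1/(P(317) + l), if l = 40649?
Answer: 1/40337 ≈ 2.4791e-5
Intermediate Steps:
1/(P(317) + l) = 1/(-312 + 40649) = 1/40337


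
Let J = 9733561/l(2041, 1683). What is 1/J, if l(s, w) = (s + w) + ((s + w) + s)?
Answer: 9489/9733561 ≈ 0.00097487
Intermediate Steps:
l(s, w) = 2*w + 3*s (l(s, w) = (s + w) + (w + 2*s) = 2*w + 3*s)
J = 9733561/9489 (J = 9733561/(2*1683 + 3*2041) = 9733561/(3366 + 6123) = 9733561/9489 ≈ 1025.8)
1/J = 1/(9733561/9489) = 9489/9733561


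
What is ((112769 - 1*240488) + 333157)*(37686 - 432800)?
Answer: -81171429932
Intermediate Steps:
((112769 - 1*240488) + 333157)*(37686 - 432800) = ((112769 - 240488) + 333157)*(-395114) = (-127719 + 333157)*(-395114) = 205438*(-395114) = -81171429932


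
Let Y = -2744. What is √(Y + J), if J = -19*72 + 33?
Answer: I*√4079 ≈ 63.867*I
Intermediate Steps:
J = -1335 (J = -1368 + 33 = -1335)
√(Y + J) = √(-2744 - 1335) = √(-4079) = I*√4079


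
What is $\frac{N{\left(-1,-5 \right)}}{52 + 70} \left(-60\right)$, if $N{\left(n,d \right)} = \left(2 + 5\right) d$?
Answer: $\frac{1050}{61} \approx 17.213$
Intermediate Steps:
$N{\left(n,d \right)} = 7 d$
$\frac{N{\left(-1,-5 \right)}}{52 + 70} \left(-60\right) = \frac{7 \left(-5\right)}{52 + 70} \left(-60\right) = - \frac{35}{122} \left(-60\right) = \left(-35\right) \frac{1}{122} \left(-60\right) = \left(- \frac{35}{122}\right) \left(-60\right) = \frac{1050}{61}$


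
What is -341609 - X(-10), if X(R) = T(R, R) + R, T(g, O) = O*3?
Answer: -341569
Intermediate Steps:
T(g, O) = 3*O
X(R) = 4*R (X(R) = 3*R + R = 4*R)
-341609 - X(-10) = -341609 - 4*(-10) = -341609 - 1*(-40) = -341609 + 40 = -341569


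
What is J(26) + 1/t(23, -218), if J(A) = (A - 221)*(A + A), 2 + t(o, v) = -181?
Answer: -1855621/183 ≈ -10140.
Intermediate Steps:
t(o, v) = -183 (t(o, v) = -2 - 181 = -183)
J(A) = 2*A*(-221 + A) (J(A) = (-221 + A)*(2*A) = 2*A*(-221 + A))
J(26) + 1/t(23, -218) = 2*26*(-221 + 26) + 1/(-183) = 2*26*(-195) - 1/183 = -10140 - 1/183 = -1855621/183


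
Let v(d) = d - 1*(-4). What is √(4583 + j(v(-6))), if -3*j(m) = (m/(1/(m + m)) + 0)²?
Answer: √41055/3 ≈ 67.540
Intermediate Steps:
v(d) = 4 + d (v(d) = d + 4 = 4 + d)
j(m) = -4*m⁴/3 (j(m) = -(m/(1/(m + m)) + 0)²/3 = -(m/(1/(2*m)) + 0)²/3 = -(m/((1/(2*m))) + 0)²/3 = -(m*(2*m) + 0)²/3 = -(2*m² + 0)²/3 = -4*m⁴/3)
√(4583 + j(v(-6))) = √(4583 - 4*(4 - 6)⁴/3) = √(4583 - 4/3*(-2)⁴) = √(4583 - 4/3*16) = √(4583 - 64/3) = √(13685/3) = √41055/3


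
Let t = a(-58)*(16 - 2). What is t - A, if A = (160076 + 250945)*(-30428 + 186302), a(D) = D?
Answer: -64067488166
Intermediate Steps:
t = -812 (t = -58*(16 - 2) = -58*14 = -812)
A = 64067487354 (A = 411021*155874 = 64067487354)
t - A = -812 - 1*64067487354 = -812 - 64067487354 = -64067488166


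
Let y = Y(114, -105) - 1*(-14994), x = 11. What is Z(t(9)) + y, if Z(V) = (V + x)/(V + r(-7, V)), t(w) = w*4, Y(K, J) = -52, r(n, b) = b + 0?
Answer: 1075871/72 ≈ 14943.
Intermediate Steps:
r(n, b) = b
t(w) = 4*w
y = 14942 (y = -52 - 1*(-14994) = -52 + 14994 = 14942)
Z(V) = (11 + V)/(2*V) (Z(V) = (V + 11)/(V + V) = (11 + V)/((2*V)) = (11 + V)*(1/(2*V)) = (11 + V)/(2*V))
Z(t(9)) + y = (11 + 4*9)/(2*((4*9))) + 14942 = (1/2)*(11 + 36)/36 + 14942 = (1/2)*(1/36)*47 + 14942 = 47/72 + 14942 = 1075871/72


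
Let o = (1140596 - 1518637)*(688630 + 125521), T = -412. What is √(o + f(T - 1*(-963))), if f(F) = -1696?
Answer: I*√307782459887 ≈ 5.5478e+5*I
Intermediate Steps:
o = -307782458191 (o = -378041*814151 = -307782458191)
√(o + f(T - 1*(-963))) = √(-307782458191 - 1696) = √(-307782459887) = I*√307782459887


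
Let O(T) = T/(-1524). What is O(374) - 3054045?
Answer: -2327182477/762 ≈ -3.0540e+6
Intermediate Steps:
O(T) = -T/1524 (O(T) = T*(-1/1524) = -T/1524)
O(374) - 3054045 = -1/1524*374 - 3054045 = -187/762 - 3054045 = -2327182477/762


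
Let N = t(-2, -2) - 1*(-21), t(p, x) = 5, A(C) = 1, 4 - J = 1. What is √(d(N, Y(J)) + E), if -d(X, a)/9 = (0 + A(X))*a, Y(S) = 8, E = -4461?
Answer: I*√4533 ≈ 67.328*I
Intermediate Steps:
J = 3 (J = 4 - 1*1 = 4 - 1 = 3)
N = 26 (N = 5 - 1*(-21) = 5 + 21 = 26)
d(X, a) = -9*a (d(X, a) = -9*(0 + 1)*a = -9*a)
√(d(N, Y(J)) + E) = √(-9*8 - 4461) = √(-72 - 4461) = √(-4533) = I*√4533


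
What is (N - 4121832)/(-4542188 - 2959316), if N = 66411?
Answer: 20379/37696 ≈ 0.54061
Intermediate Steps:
(N - 4121832)/(-4542188 - 2959316) = (66411 - 4121832)/(-4542188 - 2959316) = -4055421/(-7501504) = -4055421*(-1/7501504) = 20379/37696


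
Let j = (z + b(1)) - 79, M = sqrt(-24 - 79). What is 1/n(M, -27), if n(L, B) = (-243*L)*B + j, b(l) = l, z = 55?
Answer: -23/4433812792 - 6561*I*sqrt(103)/4433812792 ≈ -5.1874e-9 - 1.5018e-5*I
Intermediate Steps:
M = I*sqrt(103) (M = sqrt(-103) = I*sqrt(103) ≈ 10.149*I)
j = -23 (j = (55 + 1) - 79 = 56 - 79 = -23)
n(L, B) = -23 - 243*B*L (n(L, B) = (-243*L)*B - 23 = -243*B*L - 23 = -23 - 243*B*L)
1/n(M, -27) = 1/(-23 - 243*(-27)*I*sqrt(103)) = 1/(-23 + 6561*I*sqrt(103))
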